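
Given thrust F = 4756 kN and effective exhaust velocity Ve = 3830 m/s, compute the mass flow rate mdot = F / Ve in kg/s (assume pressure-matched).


mdot = F / Ve = 4756000 / 3830 = 1241.8 kg/s

1241.8 kg/s


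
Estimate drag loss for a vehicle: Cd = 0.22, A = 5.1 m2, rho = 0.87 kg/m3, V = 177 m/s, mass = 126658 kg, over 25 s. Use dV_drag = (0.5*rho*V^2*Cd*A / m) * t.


D = 0.5 * 0.87 * 177^2 * 0.22 * 5.1 = 15290.75 N
a = 15290.75 / 126658 = 0.1207 m/s2
dV = 0.1207 * 25 = 3.0 m/s

3.0 m/s


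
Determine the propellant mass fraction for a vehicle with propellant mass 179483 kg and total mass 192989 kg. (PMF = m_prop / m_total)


PMF = 179483 / 192989 = 0.93

0.93


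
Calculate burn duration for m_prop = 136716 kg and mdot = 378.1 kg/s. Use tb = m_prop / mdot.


tb = 136716 / 378.1 = 361.6 s

361.6 s


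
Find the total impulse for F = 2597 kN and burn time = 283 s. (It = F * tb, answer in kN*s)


It = 2597 * 283 = 734951 kN*s

734951 kN*s


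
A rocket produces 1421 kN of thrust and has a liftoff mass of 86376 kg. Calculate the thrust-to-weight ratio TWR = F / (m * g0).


TWR = 1421000 / (86376 * 9.81) = 1.68

1.68


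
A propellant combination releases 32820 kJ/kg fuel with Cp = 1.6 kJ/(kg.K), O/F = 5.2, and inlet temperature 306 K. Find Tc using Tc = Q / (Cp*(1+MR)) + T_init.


Tc = 32820 / (1.6 * (1 + 5.2)) + 306 = 3614 K

3614 K


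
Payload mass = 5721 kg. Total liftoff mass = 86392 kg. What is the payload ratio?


PR = 5721 / 86392 = 0.0662

0.0662


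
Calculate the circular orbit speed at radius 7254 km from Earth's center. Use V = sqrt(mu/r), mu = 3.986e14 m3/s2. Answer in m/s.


V = sqrt(3.986e14 / 7254000) = 7413 m/s

7413 m/s


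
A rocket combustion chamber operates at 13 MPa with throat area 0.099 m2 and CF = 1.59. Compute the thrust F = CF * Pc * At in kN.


F = 1.59 * 13e6 * 0.099 = 2.0463e+06 N = 2046.3 kN

2046.3 kN


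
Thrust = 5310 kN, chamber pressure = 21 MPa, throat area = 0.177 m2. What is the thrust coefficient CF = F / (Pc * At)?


CF = 5310000 / (21e6 * 0.177) = 1.43

1.43


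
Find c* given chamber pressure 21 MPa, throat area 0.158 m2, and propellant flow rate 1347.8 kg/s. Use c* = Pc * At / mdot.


c* = 21e6 * 0.158 / 1347.8 = 2462 m/s

2462 m/s


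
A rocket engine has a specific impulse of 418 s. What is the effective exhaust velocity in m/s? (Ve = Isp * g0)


Ve = Isp * g0 = 418 * 9.81 = 4100.6 m/s

4100.6 m/s


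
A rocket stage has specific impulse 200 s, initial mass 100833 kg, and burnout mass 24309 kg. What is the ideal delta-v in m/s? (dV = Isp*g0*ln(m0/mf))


Ve = 200 * 9.81 = 1962.0 m/s
dV = 1962.0 * ln(100833/24309) = 2791 m/s

2791 m/s


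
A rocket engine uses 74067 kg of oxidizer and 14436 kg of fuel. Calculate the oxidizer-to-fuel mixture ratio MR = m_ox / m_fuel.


MR = 74067 / 14436 = 5.13

5.13


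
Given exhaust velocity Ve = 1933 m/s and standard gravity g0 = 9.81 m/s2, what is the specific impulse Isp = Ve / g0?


Isp = Ve / g0 = 1933 / 9.81 = 197.0 s

197.0 s


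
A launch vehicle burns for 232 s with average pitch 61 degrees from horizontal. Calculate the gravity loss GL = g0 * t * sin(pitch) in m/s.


GL = 9.81 * 232 * sin(61 deg) = 1991 m/s

1991 m/s


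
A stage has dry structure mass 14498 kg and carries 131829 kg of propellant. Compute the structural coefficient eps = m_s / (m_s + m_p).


eps = 14498 / (14498 + 131829) = 0.0991

0.0991


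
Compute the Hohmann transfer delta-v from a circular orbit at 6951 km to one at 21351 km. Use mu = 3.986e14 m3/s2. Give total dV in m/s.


V1 = sqrt(mu/r1) = 7572.6 m/s
dV1 = V1*(sqrt(2*r2/(r1+r2)) - 1) = 1729.06 m/s
V2 = sqrt(mu/r2) = 4320.75 m/s
dV2 = V2*(1 - sqrt(2*r1/(r1+r2))) = 1292.52 m/s
Total dV = 3022 m/s

3022 m/s


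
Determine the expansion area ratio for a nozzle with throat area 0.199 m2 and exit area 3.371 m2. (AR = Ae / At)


AR = 3.371 / 0.199 = 16.9

16.9


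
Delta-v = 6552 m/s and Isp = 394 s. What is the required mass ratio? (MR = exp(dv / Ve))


Ve = 394 * 9.81 = 3865.14 m/s
MR = exp(6552 / 3865.14) = 5.447

5.447


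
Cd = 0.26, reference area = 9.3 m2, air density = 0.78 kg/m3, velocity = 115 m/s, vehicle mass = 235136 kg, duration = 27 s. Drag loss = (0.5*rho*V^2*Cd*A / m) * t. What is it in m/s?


D = 0.5 * 0.78 * 115^2 * 0.26 * 9.3 = 12471.44 N
a = 12471.44 / 235136 = 0.053 m/s2
dV = 0.053 * 27 = 1.4 m/s

1.4 m/s


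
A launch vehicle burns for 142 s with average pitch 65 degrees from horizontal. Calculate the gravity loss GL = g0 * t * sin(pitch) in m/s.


GL = 9.81 * 142 * sin(65 deg) = 1263 m/s

1263 m/s


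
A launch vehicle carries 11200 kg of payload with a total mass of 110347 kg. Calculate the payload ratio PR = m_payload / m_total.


PR = 11200 / 110347 = 0.1015

0.1015


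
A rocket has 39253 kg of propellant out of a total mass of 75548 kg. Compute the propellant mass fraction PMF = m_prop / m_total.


PMF = 39253 / 75548 = 0.52

0.52


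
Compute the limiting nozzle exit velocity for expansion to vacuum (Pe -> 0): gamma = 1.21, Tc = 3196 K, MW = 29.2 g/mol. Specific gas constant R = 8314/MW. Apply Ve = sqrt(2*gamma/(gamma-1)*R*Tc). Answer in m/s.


R = 8314 / 29.2 = 284.73 J/(kg.K)
Ve = sqrt(2 * 1.21 / (1.21 - 1) * 284.73 * 3196) = 3238 m/s

3238 m/s


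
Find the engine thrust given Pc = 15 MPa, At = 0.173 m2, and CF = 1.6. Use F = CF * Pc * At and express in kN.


F = 1.6 * 15e6 * 0.173 = 4.1520e+06 N = 4152.0 kN

4152.0 kN


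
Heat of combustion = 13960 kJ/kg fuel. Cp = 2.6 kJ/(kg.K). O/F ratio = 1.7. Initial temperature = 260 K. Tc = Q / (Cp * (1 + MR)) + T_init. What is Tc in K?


Tc = 13960 / (2.6 * (1 + 1.7)) + 260 = 2249 K

2249 K


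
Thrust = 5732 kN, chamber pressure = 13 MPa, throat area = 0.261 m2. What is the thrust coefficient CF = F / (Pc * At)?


CF = 5732000 / (13e6 * 0.261) = 1.69

1.69


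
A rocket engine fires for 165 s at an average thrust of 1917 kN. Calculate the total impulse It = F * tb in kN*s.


It = 1917 * 165 = 316305 kN*s

316305 kN*s


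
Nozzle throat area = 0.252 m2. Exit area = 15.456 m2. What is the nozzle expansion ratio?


AR = 15.456 / 0.252 = 61.3

61.3


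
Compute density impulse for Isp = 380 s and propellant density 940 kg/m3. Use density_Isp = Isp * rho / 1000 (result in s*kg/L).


rho*Isp = 380 * 940 / 1000 = 357 s*kg/L

357 s*kg/L


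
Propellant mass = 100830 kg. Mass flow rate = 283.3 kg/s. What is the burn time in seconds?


tb = 100830 / 283.3 = 355.9 s

355.9 s


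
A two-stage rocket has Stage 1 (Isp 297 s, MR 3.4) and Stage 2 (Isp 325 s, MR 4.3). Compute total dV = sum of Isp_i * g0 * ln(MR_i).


dV1 = 297 * 9.81 * ln(3.4) = 3565.6 m/s
dV2 = 325 * 9.81 * ln(4.3) = 4650.4 m/s
Total dV = 3565.6 + 4650.4 = 8216.0 m/s ~ 8216 m/s

8216 m/s


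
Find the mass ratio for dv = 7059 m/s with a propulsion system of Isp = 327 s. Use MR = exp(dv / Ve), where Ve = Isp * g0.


Ve = 327 * 9.81 = 3207.87 m/s
MR = exp(7059 / 3207.87) = 9.03

9.03


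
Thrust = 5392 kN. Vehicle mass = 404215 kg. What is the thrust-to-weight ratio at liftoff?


TWR = 5392000 / (404215 * 9.81) = 1.36

1.36


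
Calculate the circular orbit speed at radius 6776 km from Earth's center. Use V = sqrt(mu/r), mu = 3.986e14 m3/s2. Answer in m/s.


V = sqrt(3.986e14 / 6776000) = 7670 m/s

7670 m/s


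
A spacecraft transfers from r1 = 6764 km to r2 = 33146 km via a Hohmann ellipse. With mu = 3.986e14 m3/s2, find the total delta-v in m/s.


V1 = sqrt(mu/r1) = 7676.56 m/s
dV1 = V1*(sqrt(2*r2/(r1+r2)) - 1) = 2217.09 m/s
V2 = sqrt(mu/r2) = 3467.79 m/s
dV2 = V2*(1 - sqrt(2*r1/(r1+r2))) = 1448.83 m/s
Total dV = 3666 m/s

3666 m/s


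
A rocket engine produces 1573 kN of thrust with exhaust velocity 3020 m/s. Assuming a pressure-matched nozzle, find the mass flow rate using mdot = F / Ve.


mdot = F / Ve = 1573000 / 3020 = 520.9 kg/s

520.9 kg/s


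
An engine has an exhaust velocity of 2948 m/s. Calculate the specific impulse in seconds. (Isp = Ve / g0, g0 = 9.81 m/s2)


Isp = Ve / g0 = 2948 / 9.81 = 300.5 s

300.5 s


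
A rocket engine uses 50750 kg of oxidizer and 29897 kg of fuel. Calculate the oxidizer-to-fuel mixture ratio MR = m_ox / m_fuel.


MR = 50750 / 29897 = 1.7

1.7


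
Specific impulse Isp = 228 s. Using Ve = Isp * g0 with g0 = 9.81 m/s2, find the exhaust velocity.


Ve = Isp * g0 = 228 * 9.81 = 2236.7 m/s

2236.7 m/s


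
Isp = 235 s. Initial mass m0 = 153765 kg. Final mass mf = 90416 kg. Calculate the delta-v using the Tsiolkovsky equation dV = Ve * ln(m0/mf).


Ve = 235 * 9.81 = 2305.35 m/s
dV = 2305.35 * ln(153765/90416) = 1224 m/s

1224 m/s


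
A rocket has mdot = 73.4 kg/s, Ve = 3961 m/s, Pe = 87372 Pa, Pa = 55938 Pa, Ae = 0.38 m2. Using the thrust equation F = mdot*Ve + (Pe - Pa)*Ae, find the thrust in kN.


F = 73.4 * 3961 + (87372 - 55938) * 0.38 = 302682.0 N = 302.7 kN

302.7 kN


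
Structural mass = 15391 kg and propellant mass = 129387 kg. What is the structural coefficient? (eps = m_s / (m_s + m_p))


eps = 15391 / (15391 + 129387) = 0.1063

0.1063


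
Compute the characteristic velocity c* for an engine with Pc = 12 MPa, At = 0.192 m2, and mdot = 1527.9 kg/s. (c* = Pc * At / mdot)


c* = 12e6 * 0.192 / 1527.9 = 1508 m/s

1508 m/s


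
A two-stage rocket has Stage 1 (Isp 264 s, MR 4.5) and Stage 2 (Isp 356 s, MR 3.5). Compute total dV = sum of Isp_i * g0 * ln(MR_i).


dV1 = 264 * 9.81 * ln(4.5) = 3895.3 m/s
dV2 = 356 * 9.81 * ln(3.5) = 4375.1 m/s
Total dV = 3895.3 + 4375.1 = 8270.4 m/s ~ 8270 m/s

8270 m/s


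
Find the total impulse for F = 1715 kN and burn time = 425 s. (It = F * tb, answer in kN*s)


It = 1715 * 425 = 728875 kN*s

728875 kN*s


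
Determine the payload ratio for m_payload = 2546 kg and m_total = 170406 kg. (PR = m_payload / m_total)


PR = 2546 / 170406 = 0.0149

0.0149


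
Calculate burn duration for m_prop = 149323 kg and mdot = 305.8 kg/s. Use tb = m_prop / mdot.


tb = 149323 / 305.8 = 488.3 s

488.3 s


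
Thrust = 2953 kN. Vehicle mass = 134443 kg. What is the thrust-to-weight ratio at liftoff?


TWR = 2953000 / (134443 * 9.81) = 2.24

2.24


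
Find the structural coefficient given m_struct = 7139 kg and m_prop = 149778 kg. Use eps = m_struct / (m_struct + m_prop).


eps = 7139 / (7139 + 149778) = 0.0455

0.0455


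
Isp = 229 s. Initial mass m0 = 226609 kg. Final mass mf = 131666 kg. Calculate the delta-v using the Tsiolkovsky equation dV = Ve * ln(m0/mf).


Ve = 229 * 9.81 = 2246.49 m/s
dV = 2246.49 * ln(226609/131666) = 1220 m/s

1220 m/s


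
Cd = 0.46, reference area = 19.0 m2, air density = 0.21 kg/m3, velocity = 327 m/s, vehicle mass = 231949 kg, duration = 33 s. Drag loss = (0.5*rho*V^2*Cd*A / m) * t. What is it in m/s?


D = 0.5 * 0.21 * 327^2 * 0.46 * 19.0 = 98128.74 N
a = 98128.74 / 231949 = 0.4231 m/s2
dV = 0.4231 * 33 = 14.0 m/s

14.0 m/s


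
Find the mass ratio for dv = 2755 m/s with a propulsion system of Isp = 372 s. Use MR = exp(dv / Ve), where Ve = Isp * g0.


Ve = 372 * 9.81 = 3649.32 m/s
MR = exp(2755 / 3649.32) = 2.127

2.127


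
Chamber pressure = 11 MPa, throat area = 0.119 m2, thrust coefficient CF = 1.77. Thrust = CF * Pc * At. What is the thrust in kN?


F = 1.77 * 11e6 * 0.119 = 2.3169e+06 N = 2316.9 kN

2316.9 kN


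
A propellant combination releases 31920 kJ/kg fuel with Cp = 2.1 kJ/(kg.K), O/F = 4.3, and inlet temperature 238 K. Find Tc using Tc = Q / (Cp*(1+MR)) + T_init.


Tc = 31920 / (2.1 * (1 + 4.3)) + 238 = 3106 K

3106 K


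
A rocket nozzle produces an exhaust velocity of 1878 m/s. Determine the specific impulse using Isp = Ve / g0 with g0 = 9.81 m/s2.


Isp = Ve / g0 = 1878 / 9.81 = 191.4 s

191.4 s


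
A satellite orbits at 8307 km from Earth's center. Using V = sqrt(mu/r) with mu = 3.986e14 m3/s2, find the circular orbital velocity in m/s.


V = sqrt(3.986e14 / 8307000) = 6927 m/s

6927 m/s


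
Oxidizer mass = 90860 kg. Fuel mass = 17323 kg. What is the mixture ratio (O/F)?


MR = 90860 / 17323 = 5.25

5.25


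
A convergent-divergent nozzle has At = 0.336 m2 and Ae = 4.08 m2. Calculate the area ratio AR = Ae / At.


AR = 4.08 / 0.336 = 12.1

12.1


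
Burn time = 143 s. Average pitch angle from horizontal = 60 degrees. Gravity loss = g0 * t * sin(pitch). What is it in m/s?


GL = 9.81 * 143 * sin(60 deg) = 1215 m/s

1215 m/s


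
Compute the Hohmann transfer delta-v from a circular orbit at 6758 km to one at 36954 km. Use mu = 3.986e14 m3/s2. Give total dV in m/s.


V1 = sqrt(mu/r1) = 7679.97 m/s
dV1 = V1*(sqrt(2*r2/(r1+r2)) - 1) = 2306.34 m/s
V2 = sqrt(mu/r2) = 3284.26 m/s
dV2 = V2*(1 - sqrt(2*r1/(r1+r2))) = 1458.01 m/s
Total dV = 3764 m/s

3764 m/s


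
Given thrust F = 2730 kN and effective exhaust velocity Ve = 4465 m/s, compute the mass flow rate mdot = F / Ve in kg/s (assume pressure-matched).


mdot = F / Ve = 2730000 / 4465 = 611.4 kg/s

611.4 kg/s


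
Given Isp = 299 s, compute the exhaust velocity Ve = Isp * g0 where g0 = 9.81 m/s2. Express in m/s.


Ve = Isp * g0 = 299 * 9.81 = 2933.2 m/s

2933.2 m/s


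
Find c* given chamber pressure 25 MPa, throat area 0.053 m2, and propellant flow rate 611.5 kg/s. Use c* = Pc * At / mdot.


c* = 25e6 * 0.053 / 611.5 = 2167 m/s

2167 m/s


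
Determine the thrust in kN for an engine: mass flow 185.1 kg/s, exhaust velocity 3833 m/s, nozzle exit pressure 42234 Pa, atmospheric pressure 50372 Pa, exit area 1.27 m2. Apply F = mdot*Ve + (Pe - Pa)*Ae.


F = 185.1 * 3833 + (42234 - 50372) * 1.27 = 699153.0 N = 699.2 kN

699.2 kN


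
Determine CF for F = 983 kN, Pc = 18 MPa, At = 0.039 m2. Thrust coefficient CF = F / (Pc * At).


CF = 983000 / (18e6 * 0.039) = 1.4

1.4


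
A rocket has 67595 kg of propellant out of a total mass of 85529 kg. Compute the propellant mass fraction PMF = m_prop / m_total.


PMF = 67595 / 85529 = 0.79

0.79


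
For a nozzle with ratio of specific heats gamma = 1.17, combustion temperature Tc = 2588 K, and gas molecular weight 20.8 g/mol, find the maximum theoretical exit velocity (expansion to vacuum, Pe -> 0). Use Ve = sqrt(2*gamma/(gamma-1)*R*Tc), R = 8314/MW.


R = 8314 / 20.8 = 399.71 J/(kg.K)
Ve = sqrt(2 * 1.17 / (1.17 - 1) * 399.71 * 2588) = 3773 m/s

3773 m/s


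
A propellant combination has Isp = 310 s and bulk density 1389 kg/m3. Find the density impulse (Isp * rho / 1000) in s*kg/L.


rho*Isp = 310 * 1389 / 1000 = 431 s*kg/L

431 s*kg/L


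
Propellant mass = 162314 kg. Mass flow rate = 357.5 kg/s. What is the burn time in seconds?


tb = 162314 / 357.5 = 454.0 s

454.0 s


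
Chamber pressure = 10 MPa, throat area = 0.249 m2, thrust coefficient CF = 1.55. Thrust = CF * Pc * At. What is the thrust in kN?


F = 1.55 * 10e6 * 0.249 = 3.8595e+06 N = 3859.5 kN

3859.5 kN


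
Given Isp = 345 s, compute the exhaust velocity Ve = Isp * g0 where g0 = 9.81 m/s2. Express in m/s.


Ve = Isp * g0 = 345 * 9.81 = 3384.5 m/s

3384.5 m/s


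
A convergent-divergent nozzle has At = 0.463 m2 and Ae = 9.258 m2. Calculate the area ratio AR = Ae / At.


AR = 9.258 / 0.463 = 20.0

20.0


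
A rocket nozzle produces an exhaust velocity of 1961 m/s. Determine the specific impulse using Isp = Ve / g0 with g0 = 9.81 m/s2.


Isp = Ve / g0 = 1961 / 9.81 = 199.9 s

199.9 s


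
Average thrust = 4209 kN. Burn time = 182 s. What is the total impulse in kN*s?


It = 4209 * 182 = 766038 kN*s

766038 kN*s


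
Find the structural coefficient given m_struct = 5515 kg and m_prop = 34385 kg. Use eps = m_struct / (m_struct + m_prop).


eps = 5515 / (5515 + 34385) = 0.1382

0.1382


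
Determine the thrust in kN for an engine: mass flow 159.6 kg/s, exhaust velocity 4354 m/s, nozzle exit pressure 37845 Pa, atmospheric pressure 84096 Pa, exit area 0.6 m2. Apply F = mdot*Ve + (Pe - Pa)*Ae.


F = 159.6 * 4354 + (37845 - 84096) * 0.6 = 667148.0 N = 667.1 kN

667.1 kN


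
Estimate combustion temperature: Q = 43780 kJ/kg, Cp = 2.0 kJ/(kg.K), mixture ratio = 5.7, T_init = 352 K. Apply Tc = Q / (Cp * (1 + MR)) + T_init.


Tc = 43780 / (2.0 * (1 + 5.7)) + 352 = 3619 K

3619 K


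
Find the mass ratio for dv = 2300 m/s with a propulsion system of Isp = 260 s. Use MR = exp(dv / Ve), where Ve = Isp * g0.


Ve = 260 * 9.81 = 2550.6 m/s
MR = exp(2300 / 2550.6) = 2.464

2.464


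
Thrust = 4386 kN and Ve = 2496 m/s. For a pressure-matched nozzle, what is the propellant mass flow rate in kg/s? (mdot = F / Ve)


mdot = F / Ve = 4386000 / 2496 = 1757.2 kg/s

1757.2 kg/s


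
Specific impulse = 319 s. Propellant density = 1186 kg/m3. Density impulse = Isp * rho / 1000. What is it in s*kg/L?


rho*Isp = 319 * 1186 / 1000 = 378 s*kg/L

378 s*kg/L


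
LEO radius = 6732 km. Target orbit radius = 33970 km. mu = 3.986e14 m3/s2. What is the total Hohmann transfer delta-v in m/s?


V1 = sqrt(mu/r1) = 7694.79 m/s
dV1 = V1*(sqrt(2*r2/(r1+r2)) - 1) = 2246.7 m/s
V2 = sqrt(mu/r2) = 3425.48 m/s
dV2 = V2*(1 - sqrt(2*r1/(r1+r2))) = 1455.32 m/s
Total dV = 3702 m/s

3702 m/s


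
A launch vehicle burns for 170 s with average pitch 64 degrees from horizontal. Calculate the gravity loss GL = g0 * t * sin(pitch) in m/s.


GL = 9.81 * 170 * sin(64 deg) = 1499 m/s

1499 m/s


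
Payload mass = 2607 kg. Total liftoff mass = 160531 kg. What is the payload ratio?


PR = 2607 / 160531 = 0.0162

0.0162


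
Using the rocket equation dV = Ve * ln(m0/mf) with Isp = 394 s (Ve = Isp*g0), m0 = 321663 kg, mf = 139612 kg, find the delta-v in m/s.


Ve = 394 * 9.81 = 3865.14 m/s
dV = 3865.14 * ln(321663/139612) = 3226 m/s

3226 m/s


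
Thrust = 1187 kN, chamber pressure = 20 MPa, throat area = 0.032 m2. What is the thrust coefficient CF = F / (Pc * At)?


CF = 1187000 / (20e6 * 0.032) = 1.85

1.85


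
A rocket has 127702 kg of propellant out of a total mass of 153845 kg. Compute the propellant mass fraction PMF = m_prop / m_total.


PMF = 127702 / 153845 = 0.83

0.83


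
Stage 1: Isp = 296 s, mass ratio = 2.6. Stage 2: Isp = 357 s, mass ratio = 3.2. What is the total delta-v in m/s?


dV1 = 296 * 9.81 * ln(2.6) = 2774.6 m/s
dV2 = 357 * 9.81 * ln(3.2) = 4073.6 m/s
Total dV = 2774.6 + 4073.6 = 6848.2 m/s ~ 6848 m/s

6848 m/s


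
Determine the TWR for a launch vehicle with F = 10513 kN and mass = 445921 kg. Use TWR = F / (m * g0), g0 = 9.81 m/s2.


TWR = 10513000 / (445921 * 9.81) = 2.4

2.4


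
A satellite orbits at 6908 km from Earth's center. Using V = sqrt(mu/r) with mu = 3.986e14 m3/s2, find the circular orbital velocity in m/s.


V = sqrt(3.986e14 / 6908000) = 7596 m/s

7596 m/s


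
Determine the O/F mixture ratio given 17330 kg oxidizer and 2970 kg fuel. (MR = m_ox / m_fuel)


MR = 17330 / 2970 = 5.84

5.84


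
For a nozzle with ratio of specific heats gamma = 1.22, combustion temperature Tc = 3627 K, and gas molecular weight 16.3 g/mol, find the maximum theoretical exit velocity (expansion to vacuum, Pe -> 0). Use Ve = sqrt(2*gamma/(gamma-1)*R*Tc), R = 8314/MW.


R = 8314 / 16.3 = 510.06 J/(kg.K)
Ve = sqrt(2 * 1.22 / (1.22 - 1) * 510.06 * 3627) = 4530 m/s

4530 m/s


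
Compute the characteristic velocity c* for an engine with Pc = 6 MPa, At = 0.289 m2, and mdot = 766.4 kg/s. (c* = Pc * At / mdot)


c* = 6e6 * 0.289 / 766.4 = 2263 m/s

2263 m/s


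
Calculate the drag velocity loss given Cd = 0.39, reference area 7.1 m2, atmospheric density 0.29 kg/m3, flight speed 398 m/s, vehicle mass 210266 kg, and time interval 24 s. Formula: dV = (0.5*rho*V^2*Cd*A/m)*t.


D = 0.5 * 0.29 * 398^2 * 0.39 * 7.1 = 63600.0 N
a = 63600.0 / 210266 = 0.3025 m/s2
dV = 0.3025 * 24 = 7.3 m/s

7.3 m/s


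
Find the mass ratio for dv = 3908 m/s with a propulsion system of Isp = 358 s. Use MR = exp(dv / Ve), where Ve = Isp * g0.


Ve = 358 * 9.81 = 3511.98 m/s
MR = exp(3908 / 3511.98) = 3.043

3.043


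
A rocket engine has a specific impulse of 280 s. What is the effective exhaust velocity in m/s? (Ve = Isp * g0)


Ve = Isp * g0 = 280 * 9.81 = 2746.8 m/s

2746.8 m/s


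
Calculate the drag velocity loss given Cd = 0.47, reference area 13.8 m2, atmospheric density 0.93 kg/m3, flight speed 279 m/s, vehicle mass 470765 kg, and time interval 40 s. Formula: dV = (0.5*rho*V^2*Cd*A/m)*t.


D = 0.5 * 0.93 * 279^2 * 0.47 * 13.8 = 234767.68 N
a = 234767.68 / 470765 = 0.4987 m/s2
dV = 0.4987 * 40 = 19.9 m/s

19.9 m/s


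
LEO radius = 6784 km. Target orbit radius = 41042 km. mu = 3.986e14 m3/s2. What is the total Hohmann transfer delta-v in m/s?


V1 = sqrt(mu/r1) = 7665.24 m/s
dV1 = V1*(sqrt(2*r2/(r1+r2)) - 1) = 2376.82 m/s
V2 = sqrt(mu/r2) = 3116.41 m/s
dV2 = V2*(1 - sqrt(2*r1/(r1+r2))) = 1456.51 m/s
Total dV = 3833 m/s

3833 m/s


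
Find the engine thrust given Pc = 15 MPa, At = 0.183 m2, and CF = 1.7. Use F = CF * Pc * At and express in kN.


F = 1.7 * 15e6 * 0.183 = 4.6665e+06 N = 4666.5 kN

4666.5 kN


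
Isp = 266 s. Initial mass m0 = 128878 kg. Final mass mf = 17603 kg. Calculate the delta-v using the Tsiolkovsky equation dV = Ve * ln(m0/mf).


Ve = 266 * 9.81 = 2609.46 m/s
dV = 2609.46 * ln(128878/17603) = 5195 m/s

5195 m/s


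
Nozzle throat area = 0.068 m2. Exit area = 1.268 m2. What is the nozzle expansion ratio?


AR = 1.268 / 0.068 = 18.6

18.6


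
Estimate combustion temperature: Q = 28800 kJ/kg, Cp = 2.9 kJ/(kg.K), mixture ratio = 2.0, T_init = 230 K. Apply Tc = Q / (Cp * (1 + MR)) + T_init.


Tc = 28800 / (2.9 * (1 + 2.0)) + 230 = 3540 K

3540 K


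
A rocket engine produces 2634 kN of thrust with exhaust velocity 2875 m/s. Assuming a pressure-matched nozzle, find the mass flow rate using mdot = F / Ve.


mdot = F / Ve = 2634000 / 2875 = 916.2 kg/s

916.2 kg/s


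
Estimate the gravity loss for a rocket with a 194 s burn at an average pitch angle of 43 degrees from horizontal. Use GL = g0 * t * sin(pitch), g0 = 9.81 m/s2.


GL = 9.81 * 194 * sin(43 deg) = 1298 m/s

1298 m/s


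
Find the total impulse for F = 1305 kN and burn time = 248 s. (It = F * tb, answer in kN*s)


It = 1305 * 248 = 323640 kN*s

323640 kN*s


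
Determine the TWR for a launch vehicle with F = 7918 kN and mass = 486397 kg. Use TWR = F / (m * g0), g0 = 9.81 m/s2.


TWR = 7918000 / (486397 * 9.81) = 1.66

1.66


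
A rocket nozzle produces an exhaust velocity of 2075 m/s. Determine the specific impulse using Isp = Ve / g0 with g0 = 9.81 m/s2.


Isp = Ve / g0 = 2075 / 9.81 = 211.5 s

211.5 s


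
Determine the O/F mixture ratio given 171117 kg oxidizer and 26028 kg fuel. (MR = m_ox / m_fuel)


MR = 171117 / 26028 = 6.57

6.57


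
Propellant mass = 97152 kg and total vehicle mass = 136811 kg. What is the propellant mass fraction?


PMF = 97152 / 136811 = 0.71

0.71


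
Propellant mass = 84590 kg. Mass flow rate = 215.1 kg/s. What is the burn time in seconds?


tb = 84590 / 215.1 = 393.3 s

393.3 s


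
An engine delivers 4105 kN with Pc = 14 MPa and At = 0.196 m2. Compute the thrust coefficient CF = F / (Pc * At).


CF = 4105000 / (14e6 * 0.196) = 1.5

1.5


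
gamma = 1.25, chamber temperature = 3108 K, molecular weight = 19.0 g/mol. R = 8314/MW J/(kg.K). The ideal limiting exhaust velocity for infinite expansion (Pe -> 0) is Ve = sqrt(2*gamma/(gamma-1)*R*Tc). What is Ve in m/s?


R = 8314 / 19.0 = 437.58 J/(kg.K)
Ve = sqrt(2 * 1.25 / (1.25 - 1) * 437.58 * 3108) = 3688 m/s

3688 m/s


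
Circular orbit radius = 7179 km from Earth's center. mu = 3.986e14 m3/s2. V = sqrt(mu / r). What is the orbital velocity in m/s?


V = sqrt(3.986e14 / 7179000) = 7451 m/s

7451 m/s


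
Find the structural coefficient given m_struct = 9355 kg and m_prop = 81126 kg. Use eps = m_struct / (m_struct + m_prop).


eps = 9355 / (9355 + 81126) = 0.1034

0.1034


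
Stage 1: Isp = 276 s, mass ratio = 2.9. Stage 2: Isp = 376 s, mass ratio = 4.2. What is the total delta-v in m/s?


dV1 = 276 * 9.81 * ln(2.9) = 2882.8 m/s
dV2 = 376 * 9.81 * ln(4.2) = 5293.4 m/s
Total dV = 2882.8 + 5293.4 = 8176.2 m/s ~ 8176 m/s

8176 m/s


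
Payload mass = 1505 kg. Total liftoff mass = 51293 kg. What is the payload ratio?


PR = 1505 / 51293 = 0.0293

0.0293


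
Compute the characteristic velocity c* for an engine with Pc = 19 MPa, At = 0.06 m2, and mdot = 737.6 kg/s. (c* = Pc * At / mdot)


c* = 19e6 * 0.06 / 737.6 = 1546 m/s

1546 m/s


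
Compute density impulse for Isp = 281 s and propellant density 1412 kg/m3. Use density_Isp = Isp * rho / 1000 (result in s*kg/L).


rho*Isp = 281 * 1412 / 1000 = 397 s*kg/L

397 s*kg/L


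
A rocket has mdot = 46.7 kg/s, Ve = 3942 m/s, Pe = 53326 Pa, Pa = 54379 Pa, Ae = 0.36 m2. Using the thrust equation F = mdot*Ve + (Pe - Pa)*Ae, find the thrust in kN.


F = 46.7 * 3942 + (53326 - 54379) * 0.36 = 183712.0 N = 183.7 kN

183.7 kN


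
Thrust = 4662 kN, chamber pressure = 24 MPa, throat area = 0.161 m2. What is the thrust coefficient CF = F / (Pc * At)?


CF = 4662000 / (24e6 * 0.161) = 1.21

1.21


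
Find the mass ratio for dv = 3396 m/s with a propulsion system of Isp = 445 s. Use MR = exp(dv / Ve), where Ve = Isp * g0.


Ve = 445 * 9.81 = 4365.45 m/s
MR = exp(3396 / 4365.45) = 2.177

2.177


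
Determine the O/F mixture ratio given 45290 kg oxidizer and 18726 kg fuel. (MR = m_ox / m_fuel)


MR = 45290 / 18726 = 2.42

2.42


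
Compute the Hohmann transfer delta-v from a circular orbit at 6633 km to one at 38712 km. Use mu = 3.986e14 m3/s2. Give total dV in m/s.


V1 = sqrt(mu/r1) = 7752.0 m/s
dV1 = V1*(sqrt(2*r2/(r1+r2)) - 1) = 2377.47 m/s
V2 = sqrt(mu/r2) = 3208.82 m/s
dV2 = V2*(1 - sqrt(2*r1/(r1+r2))) = 1473.22 m/s
Total dV = 3851 m/s

3851 m/s


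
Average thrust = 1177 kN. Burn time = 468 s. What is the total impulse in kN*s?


It = 1177 * 468 = 550836 kN*s

550836 kN*s


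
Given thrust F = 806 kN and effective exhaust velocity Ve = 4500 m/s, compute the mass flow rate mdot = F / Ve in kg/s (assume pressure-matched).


mdot = F / Ve = 806000 / 4500 = 179.1 kg/s

179.1 kg/s


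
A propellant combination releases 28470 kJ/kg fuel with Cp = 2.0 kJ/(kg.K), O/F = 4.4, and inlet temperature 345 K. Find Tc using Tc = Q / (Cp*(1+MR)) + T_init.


Tc = 28470 / (2.0 * (1 + 4.4)) + 345 = 2981 K

2981 K


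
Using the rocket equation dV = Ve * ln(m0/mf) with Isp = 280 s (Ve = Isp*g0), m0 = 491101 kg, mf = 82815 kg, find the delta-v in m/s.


Ve = 280 * 9.81 = 2746.8 m/s
dV = 2746.8 * ln(491101/82815) = 4889 m/s

4889 m/s


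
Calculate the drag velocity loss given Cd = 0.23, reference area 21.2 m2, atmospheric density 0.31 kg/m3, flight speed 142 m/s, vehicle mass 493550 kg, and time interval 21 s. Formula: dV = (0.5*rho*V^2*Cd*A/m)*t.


D = 0.5 * 0.31 * 142^2 * 0.23 * 21.2 = 15239.55 N
a = 15239.55 / 493550 = 0.0309 m/s2
dV = 0.0309 * 21 = 0.6 m/s

0.6 m/s


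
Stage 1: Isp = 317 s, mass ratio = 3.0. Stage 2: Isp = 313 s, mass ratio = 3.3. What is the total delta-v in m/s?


dV1 = 317 * 9.81 * ln(3.0) = 3416.4 m/s
dV2 = 313 * 9.81 * ln(3.3) = 3666.0 m/s
Total dV = 3416.4 + 3666.0 = 7082.4 m/s ~ 7082 m/s

7082 m/s


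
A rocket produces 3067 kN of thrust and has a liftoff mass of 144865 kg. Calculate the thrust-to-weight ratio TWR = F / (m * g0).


TWR = 3067000 / (144865 * 9.81) = 2.16

2.16


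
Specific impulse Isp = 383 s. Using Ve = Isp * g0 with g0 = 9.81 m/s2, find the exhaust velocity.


Ve = Isp * g0 = 383 * 9.81 = 3757.2 m/s

3757.2 m/s


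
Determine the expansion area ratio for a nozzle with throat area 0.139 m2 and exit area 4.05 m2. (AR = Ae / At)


AR = 4.05 / 0.139 = 29.1

29.1


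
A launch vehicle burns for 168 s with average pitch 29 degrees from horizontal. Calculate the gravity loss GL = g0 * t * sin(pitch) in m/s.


GL = 9.81 * 168 * sin(29 deg) = 799 m/s

799 m/s


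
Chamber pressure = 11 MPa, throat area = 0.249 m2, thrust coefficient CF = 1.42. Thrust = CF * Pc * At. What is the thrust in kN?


F = 1.42 * 11e6 * 0.249 = 3.8894e+06 N = 3889.4 kN

3889.4 kN


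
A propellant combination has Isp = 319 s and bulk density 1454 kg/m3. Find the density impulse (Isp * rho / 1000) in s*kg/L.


rho*Isp = 319 * 1454 / 1000 = 464 s*kg/L

464 s*kg/L


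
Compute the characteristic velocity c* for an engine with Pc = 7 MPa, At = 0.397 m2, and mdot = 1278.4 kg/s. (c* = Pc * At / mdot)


c* = 7e6 * 0.397 / 1278.4 = 2174 m/s

2174 m/s


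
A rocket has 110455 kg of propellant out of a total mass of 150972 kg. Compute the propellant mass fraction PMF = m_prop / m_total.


PMF = 110455 / 150972 = 0.732

0.732


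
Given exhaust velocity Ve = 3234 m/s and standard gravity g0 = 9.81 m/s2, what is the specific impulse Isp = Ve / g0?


Isp = Ve / g0 = 3234 / 9.81 = 329.7 s

329.7 s


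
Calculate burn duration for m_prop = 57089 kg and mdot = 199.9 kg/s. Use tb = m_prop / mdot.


tb = 57089 / 199.9 = 285.6 s

285.6 s


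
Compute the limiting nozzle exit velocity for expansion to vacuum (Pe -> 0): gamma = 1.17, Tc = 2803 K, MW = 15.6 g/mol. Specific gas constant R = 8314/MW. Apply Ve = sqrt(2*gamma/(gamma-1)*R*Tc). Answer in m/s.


R = 8314 / 15.6 = 532.95 J/(kg.K)
Ve = sqrt(2 * 1.17 / (1.17 - 1) * 532.95 * 2803) = 4535 m/s

4535 m/s


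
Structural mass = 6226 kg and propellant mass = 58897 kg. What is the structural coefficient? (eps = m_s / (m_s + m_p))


eps = 6226 / (6226 + 58897) = 0.0956

0.0956


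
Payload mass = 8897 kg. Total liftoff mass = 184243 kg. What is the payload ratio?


PR = 8897 / 184243 = 0.0483

0.0483


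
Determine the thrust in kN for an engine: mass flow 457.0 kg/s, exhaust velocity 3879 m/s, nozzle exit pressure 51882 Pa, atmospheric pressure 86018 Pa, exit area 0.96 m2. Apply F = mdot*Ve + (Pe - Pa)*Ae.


F = 457.0 * 3879 + (51882 - 86018) * 0.96 = 1.7399e+06 N = 1739.9 kN

1739.9 kN


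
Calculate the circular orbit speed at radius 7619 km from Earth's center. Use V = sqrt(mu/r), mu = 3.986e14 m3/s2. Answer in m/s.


V = sqrt(3.986e14 / 7619000) = 7233 m/s

7233 m/s


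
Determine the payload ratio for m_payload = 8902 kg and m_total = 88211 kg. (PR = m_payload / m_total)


PR = 8902 / 88211 = 0.1009

0.1009


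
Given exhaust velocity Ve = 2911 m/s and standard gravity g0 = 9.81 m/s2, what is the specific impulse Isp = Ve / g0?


Isp = Ve / g0 = 2911 / 9.81 = 296.7 s

296.7 s


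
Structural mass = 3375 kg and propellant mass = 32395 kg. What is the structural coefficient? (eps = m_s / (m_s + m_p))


eps = 3375 / (3375 + 32395) = 0.0944

0.0944


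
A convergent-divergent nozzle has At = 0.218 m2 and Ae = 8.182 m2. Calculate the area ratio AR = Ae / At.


AR = 8.182 / 0.218 = 37.5

37.5


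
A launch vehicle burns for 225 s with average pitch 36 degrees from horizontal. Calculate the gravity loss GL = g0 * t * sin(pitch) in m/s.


GL = 9.81 * 225 * sin(36 deg) = 1297 m/s

1297 m/s


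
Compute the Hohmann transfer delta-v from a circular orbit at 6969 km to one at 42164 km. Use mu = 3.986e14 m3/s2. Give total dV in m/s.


V1 = sqrt(mu/r1) = 7562.81 m/s
dV1 = V1*(sqrt(2*r2/(r1+r2)) - 1) = 2345.11 m/s
V2 = sqrt(mu/r2) = 3074.66 m/s
dV2 = V2*(1 - sqrt(2*r1/(r1+r2))) = 1437.05 m/s
Total dV = 3782 m/s

3782 m/s


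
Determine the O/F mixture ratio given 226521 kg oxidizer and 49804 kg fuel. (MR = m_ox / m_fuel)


MR = 226521 / 49804 = 4.55

4.55


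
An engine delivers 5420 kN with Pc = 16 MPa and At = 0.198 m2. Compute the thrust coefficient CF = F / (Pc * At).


CF = 5420000 / (16e6 * 0.198) = 1.71

1.71


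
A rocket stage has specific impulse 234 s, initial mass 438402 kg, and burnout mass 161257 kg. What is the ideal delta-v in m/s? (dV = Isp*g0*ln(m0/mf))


Ve = 234 * 9.81 = 2295.54 m/s
dV = 2295.54 * ln(438402/161257) = 2296 m/s

2296 m/s


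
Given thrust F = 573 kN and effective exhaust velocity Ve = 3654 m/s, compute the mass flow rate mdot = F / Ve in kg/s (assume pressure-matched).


mdot = F / Ve = 573000 / 3654 = 156.8 kg/s

156.8 kg/s


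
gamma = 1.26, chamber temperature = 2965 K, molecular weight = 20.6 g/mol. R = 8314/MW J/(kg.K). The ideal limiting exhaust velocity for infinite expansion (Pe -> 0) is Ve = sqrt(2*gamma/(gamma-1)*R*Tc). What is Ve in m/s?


R = 8314 / 20.6 = 403.59 J/(kg.K)
Ve = sqrt(2 * 1.26 / (1.26 - 1) * 403.59 * 2965) = 3406 m/s

3406 m/s


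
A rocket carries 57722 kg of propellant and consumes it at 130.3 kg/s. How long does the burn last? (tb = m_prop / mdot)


tb = 57722 / 130.3 = 443.0 s

443.0 s


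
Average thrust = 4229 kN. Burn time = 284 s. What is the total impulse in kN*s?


It = 4229 * 284 = 1201036 kN*s

1201036 kN*s


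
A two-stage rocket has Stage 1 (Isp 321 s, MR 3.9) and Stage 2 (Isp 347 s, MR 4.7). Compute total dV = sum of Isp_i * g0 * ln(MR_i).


dV1 = 321 * 9.81 * ln(3.9) = 4285.7 m/s
dV2 = 347 * 9.81 * ln(4.7) = 5268.0 m/s
Total dV = 4285.7 + 5268.0 = 9553.7 m/s ~ 9554 m/s

9554 m/s


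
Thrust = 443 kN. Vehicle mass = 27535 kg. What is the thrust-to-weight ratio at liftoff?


TWR = 443000 / (27535 * 9.81) = 1.64

1.64


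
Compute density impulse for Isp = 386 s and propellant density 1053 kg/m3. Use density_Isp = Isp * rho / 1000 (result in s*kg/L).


rho*Isp = 386 * 1053 / 1000 = 406 s*kg/L

406 s*kg/L


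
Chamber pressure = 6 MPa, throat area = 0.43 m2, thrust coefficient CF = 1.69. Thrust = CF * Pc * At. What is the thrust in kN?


F = 1.69 * 6e6 * 0.43 = 4.3602e+06 N = 4360.2 kN

4360.2 kN


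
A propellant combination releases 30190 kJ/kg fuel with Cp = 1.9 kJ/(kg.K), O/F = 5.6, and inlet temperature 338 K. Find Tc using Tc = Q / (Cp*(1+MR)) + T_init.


Tc = 30190 / (1.9 * (1 + 5.6)) + 338 = 2745 K

2745 K


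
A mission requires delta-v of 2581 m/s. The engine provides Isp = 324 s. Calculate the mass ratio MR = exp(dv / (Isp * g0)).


Ve = 324 * 9.81 = 3178.44 m/s
MR = exp(2581 / 3178.44) = 2.252

2.252


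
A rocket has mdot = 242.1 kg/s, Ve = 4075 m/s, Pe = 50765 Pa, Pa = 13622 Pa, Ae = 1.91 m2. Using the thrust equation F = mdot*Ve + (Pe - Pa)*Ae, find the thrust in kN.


F = 242.1 * 4075 + (50765 - 13622) * 1.91 = 1.0575e+06 N = 1057.5 kN

1057.5 kN


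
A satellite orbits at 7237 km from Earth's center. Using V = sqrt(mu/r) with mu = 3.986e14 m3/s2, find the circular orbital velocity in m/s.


V = sqrt(3.986e14 / 7237000) = 7421 m/s

7421 m/s


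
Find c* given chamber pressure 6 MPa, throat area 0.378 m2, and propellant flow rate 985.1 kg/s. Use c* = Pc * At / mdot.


c* = 6e6 * 0.378 / 985.1 = 2302 m/s

2302 m/s


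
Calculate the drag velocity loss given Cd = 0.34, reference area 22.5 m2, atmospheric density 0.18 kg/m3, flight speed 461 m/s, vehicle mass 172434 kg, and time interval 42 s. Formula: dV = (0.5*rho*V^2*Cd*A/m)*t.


D = 0.5 * 0.18 * 461^2 * 0.34 * 22.5 = 146320.71 N
a = 146320.71 / 172434 = 0.8486 m/s2
dV = 0.8486 * 42 = 35.6 m/s

35.6 m/s


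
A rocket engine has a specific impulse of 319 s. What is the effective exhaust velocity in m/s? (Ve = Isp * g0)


Ve = Isp * g0 = 319 * 9.81 = 3129.4 m/s

3129.4 m/s


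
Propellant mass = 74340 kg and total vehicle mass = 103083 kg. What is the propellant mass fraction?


PMF = 74340 / 103083 = 0.721

0.721


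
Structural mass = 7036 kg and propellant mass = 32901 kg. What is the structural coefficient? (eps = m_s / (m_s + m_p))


eps = 7036 / (7036 + 32901) = 0.1762

0.1762


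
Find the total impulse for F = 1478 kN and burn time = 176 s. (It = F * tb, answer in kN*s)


It = 1478 * 176 = 260128 kN*s

260128 kN*s


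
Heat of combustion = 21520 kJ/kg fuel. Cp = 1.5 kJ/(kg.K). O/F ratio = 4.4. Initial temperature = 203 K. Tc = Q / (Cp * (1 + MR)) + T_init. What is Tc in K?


Tc = 21520 / (1.5 * (1 + 4.4)) + 203 = 2860 K

2860 K


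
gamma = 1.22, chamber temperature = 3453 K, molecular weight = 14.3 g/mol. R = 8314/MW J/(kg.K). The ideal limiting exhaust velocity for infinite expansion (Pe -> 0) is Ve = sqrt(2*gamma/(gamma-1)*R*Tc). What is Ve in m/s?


R = 8314 / 14.3 = 581.4 J/(kg.K)
Ve = sqrt(2 * 1.22 / (1.22 - 1) * 581.4 * 3453) = 4719 m/s

4719 m/s


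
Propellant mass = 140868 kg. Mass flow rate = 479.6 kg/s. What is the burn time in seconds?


tb = 140868 / 479.6 = 293.7 s

293.7 s


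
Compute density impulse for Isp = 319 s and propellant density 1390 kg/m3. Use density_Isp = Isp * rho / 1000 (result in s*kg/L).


rho*Isp = 319 * 1390 / 1000 = 443 s*kg/L

443 s*kg/L


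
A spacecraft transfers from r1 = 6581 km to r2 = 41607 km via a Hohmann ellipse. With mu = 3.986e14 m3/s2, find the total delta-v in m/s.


V1 = sqrt(mu/r1) = 7782.56 m/s
dV1 = V1*(sqrt(2*r2/(r1+r2)) - 1) = 2444.51 m/s
V2 = sqrt(mu/r2) = 3095.18 m/s
dV2 = V2*(1 - sqrt(2*r1/(r1+r2))) = 1477.56 m/s
Total dV = 3922 m/s

3922 m/s


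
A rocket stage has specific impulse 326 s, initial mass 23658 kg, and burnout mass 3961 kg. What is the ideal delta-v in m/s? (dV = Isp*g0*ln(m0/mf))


Ve = 326 * 9.81 = 3198.06 m/s
dV = 3198.06 * ln(23658/3961) = 5716 m/s

5716 m/s


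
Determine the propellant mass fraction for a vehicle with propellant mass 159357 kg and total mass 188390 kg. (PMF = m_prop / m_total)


PMF = 159357 / 188390 = 0.846

0.846


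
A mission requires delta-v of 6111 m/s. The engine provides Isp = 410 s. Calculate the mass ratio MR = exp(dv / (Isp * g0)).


Ve = 410 * 9.81 = 4022.1 m/s
MR = exp(6111 / 4022.1) = 4.569

4.569


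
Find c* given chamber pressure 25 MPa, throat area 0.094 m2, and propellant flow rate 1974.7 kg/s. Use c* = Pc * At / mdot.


c* = 25e6 * 0.094 / 1974.7 = 1190 m/s

1190 m/s


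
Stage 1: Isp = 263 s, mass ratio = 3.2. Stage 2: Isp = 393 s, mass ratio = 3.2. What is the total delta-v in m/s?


dV1 = 263 * 9.81 * ln(3.2) = 3001.0 m/s
dV2 = 393 * 9.81 * ln(3.2) = 4484.3 m/s
Total dV = 3001.0 + 4484.3 = 7485.3 m/s ~ 7485 m/s

7485 m/s


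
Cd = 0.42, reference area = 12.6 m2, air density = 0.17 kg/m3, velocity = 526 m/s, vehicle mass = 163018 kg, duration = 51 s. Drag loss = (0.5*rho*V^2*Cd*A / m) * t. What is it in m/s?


D = 0.5 * 0.17 * 526^2 * 0.42 * 12.6 = 124454.4 N
a = 124454.4 / 163018 = 0.7634 m/s2
dV = 0.7634 * 51 = 38.9 m/s

38.9 m/s


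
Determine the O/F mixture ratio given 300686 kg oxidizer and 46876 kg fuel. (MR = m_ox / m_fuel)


MR = 300686 / 46876 = 6.41

6.41


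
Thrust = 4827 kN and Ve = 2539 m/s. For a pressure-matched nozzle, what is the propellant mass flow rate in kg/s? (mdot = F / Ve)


mdot = F / Ve = 4827000 / 2539 = 1901.1 kg/s

1901.1 kg/s


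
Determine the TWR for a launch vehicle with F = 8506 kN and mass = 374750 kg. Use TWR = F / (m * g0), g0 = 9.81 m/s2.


TWR = 8506000 / (374750 * 9.81) = 2.31

2.31


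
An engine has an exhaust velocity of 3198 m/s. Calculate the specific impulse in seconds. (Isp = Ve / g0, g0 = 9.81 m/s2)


Isp = Ve / g0 = 3198 / 9.81 = 326.0 s

326.0 s


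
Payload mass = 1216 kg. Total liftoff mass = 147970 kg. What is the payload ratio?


PR = 1216 / 147970 = 0.0082

0.0082


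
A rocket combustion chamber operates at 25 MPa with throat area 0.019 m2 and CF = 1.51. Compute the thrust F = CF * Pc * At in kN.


F = 1.51 * 25e6 * 0.019 = 717250.0 N = 717.2 kN

717.2 kN


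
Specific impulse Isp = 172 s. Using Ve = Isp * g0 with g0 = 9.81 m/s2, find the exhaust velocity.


Ve = Isp * g0 = 172 * 9.81 = 1687.3 m/s

1687.3 m/s


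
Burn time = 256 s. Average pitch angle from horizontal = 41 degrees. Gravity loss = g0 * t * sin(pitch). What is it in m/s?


GL = 9.81 * 256 * sin(41 deg) = 1648 m/s

1648 m/s
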